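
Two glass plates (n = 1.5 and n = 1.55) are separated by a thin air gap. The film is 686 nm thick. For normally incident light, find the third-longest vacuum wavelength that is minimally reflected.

457 nm

Top surface (1.5 → 1.0): reflection off a lower-index medium gives no phase shift.
Ray reflecting at the bottom interface goes from n = 1.0 toward n = 1.55: a half-wave phase shift.
Net: one phase inversion between the two reflected rays.
So the condition for destructive reflection is 2 n t = m λ.
λ = 2 n t / m. The third-longest wavelength is m = 3: λ = 2 × 1.0 × 686 / 3.00 = 457 nm.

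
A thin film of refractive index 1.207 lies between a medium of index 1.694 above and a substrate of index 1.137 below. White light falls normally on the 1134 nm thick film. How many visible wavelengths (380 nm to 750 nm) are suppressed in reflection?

3

Ray reflecting at the top interface goes from n = 1.694 toward n = 1.207: no phase shift.
At the lower boundary (n = 1.207 to n = 1.137) the reflected ray undergoes no phase shift.
The two reflections carry the same phase change, so no net offset.
So the condition for destructive reflection is 2 n t = (m + ½) λ.
λ = 2 n t / (m + ½) = 2737 / (m + ½) nm.
m=3: 782 nm (IR); m=4: 608 nm (visible); m=5: 498 nm (visible); m=6: 421 nm (visible); m=7: 365 nm (UV).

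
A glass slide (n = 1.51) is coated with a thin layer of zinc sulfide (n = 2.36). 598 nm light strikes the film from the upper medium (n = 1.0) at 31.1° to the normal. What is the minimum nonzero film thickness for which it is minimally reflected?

At the upper boundary (n = 1.0 to n = 2.36) the reflected ray undergoes a half-wave phase shift.
Bottom surface (2.36 → 1.51): reflection off a lower-index medium gives no phase shift.
The two reflections differ by half a wavelength.
So the condition for destructive reflection is 2 n t cos θ_r = m λ.
Snell's law: 1.0 sin 31.1° = 2.36 sin θ_r → sin θ_r = 0.219, cos θ_r = 0.976.
Minimum nonzero at m = 1: t = λ / (2 n cos θ_r) = 598 / (2 × 2.36 × 0.976) = 130 nm.

130 nm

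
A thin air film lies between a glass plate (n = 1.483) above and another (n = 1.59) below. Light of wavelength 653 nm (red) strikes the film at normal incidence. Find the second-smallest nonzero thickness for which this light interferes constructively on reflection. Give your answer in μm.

0.490 μm

At the upper boundary (n = 1.483 to n = 1.0) the reflected ray undergoes no phase shift.
Ray reflecting at the bottom interface goes from n = 1.0 toward n = 1.59: a half-wave phase shift.
Net: one phase inversion between the two reflected rays.
So the condition for constructive reflection is 2 n t = (m + ½) λ.
The second-smallest nonzero thickness corresponds to m = 1: t = (m + ½) λ / (2 n) = 1.50 × 653 / (2 × 1.0) = 490 nm.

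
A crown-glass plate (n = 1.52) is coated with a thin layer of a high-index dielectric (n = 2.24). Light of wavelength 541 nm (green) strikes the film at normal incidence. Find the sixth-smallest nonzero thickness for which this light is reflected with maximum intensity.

664 nm

Top surface (1.0 → 2.24): reflection off a higher-index medium gives a half-wave phase shift.
At the lower boundary (n = 2.24 to n = 1.52) the reflected ray undergoes no phase shift.
Net: one phase inversion between the two reflected rays.
So the condition for constructive reflection is 2 n t = (m + ½) λ.
The sixth-smallest nonzero thickness corresponds to m = 5: t = (m + ½) λ / (2 n) = 5.50 × 541 / (2 × 2.24) = 664 nm.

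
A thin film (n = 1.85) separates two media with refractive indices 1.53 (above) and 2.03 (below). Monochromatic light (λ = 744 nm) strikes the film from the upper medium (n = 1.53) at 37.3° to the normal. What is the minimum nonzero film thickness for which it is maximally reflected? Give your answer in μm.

Ray reflecting at the top interface goes from n = 1.53 toward n = 1.85: a half-wave phase shift.
Bottom surface (1.85 → 2.03): reflection off a higher-index medium gives a half-wave phase shift.
The two reflections carry the same phase change, so no net offset.
So the condition for constructive reflection is 2 n t cos θ_r = m λ.
Snell's law: 1.53 sin 37.3° = 1.85 sin θ_r → sin θ_r = 0.501, cos θ_r = 0.865.
Minimum nonzero at m = 1: t = λ / (2 n cos θ_r) = 744 / (2 × 1.85 × 0.865) = 232 nm.

0.232 μm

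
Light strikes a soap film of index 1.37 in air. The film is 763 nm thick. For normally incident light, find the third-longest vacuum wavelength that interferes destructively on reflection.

Ray reflecting at the top interface goes from n = 1.0 toward n = 1.37: a half-wave phase shift.
Ray reflecting at the bottom interface goes from n = 1.37 toward n = 1.0: no phase shift.
Net: one phase inversion between the two reflected rays.
So the condition for destructive reflection is 2 n t = m λ.
λ = 2 n t / m. The third-longest wavelength is m = 3: λ = 2 × 1.37 × 763 / 3.00 = 697 nm.

697 nm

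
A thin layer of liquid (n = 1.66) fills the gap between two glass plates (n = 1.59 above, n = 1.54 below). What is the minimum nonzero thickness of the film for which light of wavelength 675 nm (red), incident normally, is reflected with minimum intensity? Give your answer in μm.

Ray reflecting at the top interface goes from n = 1.59 toward n = 1.66: a half-wave phase shift.
Ray reflecting at the bottom interface goes from n = 1.66 toward n = 1.54: no phase shift.
Exactly one π shift → a net half-wave offset.
For weak reflection here: 2 n t = m λ.
Minimum nonzero at m = 1: t = λ / (2 n) = 675 / (2 × 1.66) = 203 nm.

0.203 μm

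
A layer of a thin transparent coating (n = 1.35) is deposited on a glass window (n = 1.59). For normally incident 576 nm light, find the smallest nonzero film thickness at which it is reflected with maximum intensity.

At the upper boundary (n = 1.0 to n = 1.35) the reflected ray undergoes a half-wave phase shift.
At the lower boundary (n = 1.35 to n = 1.59) the reflected ray undergoes a half-wave phase shift.
The two reflections carry the same phase change, so no net offset.
For bright reflection here: 2 n t = m λ.
Minimum nonzero at m = 1: t = λ / (2 n) = 576 / (2 × 1.35) = 213 nm.

213 nm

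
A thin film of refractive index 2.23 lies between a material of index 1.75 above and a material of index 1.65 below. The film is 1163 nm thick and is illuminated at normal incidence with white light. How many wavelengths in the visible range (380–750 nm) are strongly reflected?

At the upper boundary (n = 1.75 to n = 2.23) the reflected ray undergoes a half-wave phase shift.
Ray reflecting at the bottom interface goes from n = 2.23 toward n = 1.65: no phase shift.
Net: one phase inversion between the two reflected rays.
With one net inversion, constructive interference in reflection requires 2 n t = (m + ½) λ.
λ = 2 n t / (m + ½) = 5187 / (m + ½) nm.
m=6: 798 nm (IR); m=7: 692 nm (visible); m=8: 610 nm (visible); m=9: 546 nm (visible); m=10: 494 nm (visible); m=11: 451 nm (visible); m=12: 415 nm (visible); m=13: 384 nm (visible); m=14: 358 nm (UV).

7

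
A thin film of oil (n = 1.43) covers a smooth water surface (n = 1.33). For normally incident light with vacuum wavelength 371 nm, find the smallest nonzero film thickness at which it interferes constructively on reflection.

64.9 nm

At the upper boundary (n = 1.0 to n = 1.43) the reflected ray undergoes a half-wave phase shift.
At the lower boundary (n = 1.43 to n = 1.33) the reflected ray undergoes no phase shift.
Exactly one π shift → a net half-wave offset.
With one net inversion, constructive interference in reflection requires 2 n t = (m + ½) λ.
Minimum at m = 0: t = λ / (4 n) = 371 / (4 × 1.43) = 64.9 nm.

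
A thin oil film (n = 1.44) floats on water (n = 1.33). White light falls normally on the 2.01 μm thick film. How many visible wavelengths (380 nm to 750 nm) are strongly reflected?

7

Top surface (1.0 → 1.44): reflection off a higher-index medium gives a half-wave phase shift.
Ray reflecting at the bottom interface goes from n = 1.44 toward n = 1.33: no phase shift.
Net: one phase inversion between the two reflected rays.
So the condition for constructive reflection is 2 n t = (m + ½) λ.
λ = 2 n t / (m + ½) = 5789 / (m + ½) nm.
m=7: 772 nm (IR); m=8: 681 nm (visible); m=9: 609 nm (visible); m=10: 551 nm (visible); m=11: 503 nm (visible); m=12: 463 nm (visible); m=13: 429 nm (visible); m=14: 399 nm (visible); m=15: 373 nm (UV).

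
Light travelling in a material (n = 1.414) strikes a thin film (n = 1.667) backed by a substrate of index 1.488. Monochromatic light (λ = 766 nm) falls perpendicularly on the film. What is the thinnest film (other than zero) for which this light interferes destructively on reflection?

230 nm

Ray reflecting at the top interface goes from n = 1.414 toward n = 1.667: a half-wave phase shift.
At the lower boundary (n = 1.667 to n = 1.488) the reflected ray undergoes no phase shift.
The two reflections differ by half a wavelength.
For minimum reflection here: 2 n t = m λ.
Minimum nonzero at m = 1: t = λ / (2 n) = 766 / (2 × 1.667) = 230 nm.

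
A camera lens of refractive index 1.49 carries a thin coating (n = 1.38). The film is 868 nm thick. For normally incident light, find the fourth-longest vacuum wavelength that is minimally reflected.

684 nm

At the upper boundary (n = 1.0 to n = 1.38) the reflected ray undergoes a half-wave phase shift.
Ray reflecting at the bottom interface goes from n = 1.38 toward n = 1.49: a half-wave phase shift.
Zero or two π shifts → no net half-wave offset.
For weak reflection here: 2 n t = (m + ½) λ.
λ = 2 n t / (m + ½). The fourth-longest wavelength is m = 3: λ = 2 × 1.38 × 868 / 3.50 = 684 nm.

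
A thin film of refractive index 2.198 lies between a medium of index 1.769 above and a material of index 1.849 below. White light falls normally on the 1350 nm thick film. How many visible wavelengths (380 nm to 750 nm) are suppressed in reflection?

Top surface (1.769 → 2.198): reflection off a higher-index medium gives a half-wave phase shift.
Ray reflecting at the bottom interface goes from n = 2.198 toward n = 1.849: no phase shift.
Exactly one π shift → a net half-wave offset.
With one net inversion, destructive interference in reflection requires 2 n t = m λ.
λ = 2 n t / m = 5935 / m nm.
m=7: 848 nm (IR); m=8: 742 nm (visible); m=9: 659 nm (visible); m=10: 593 nm (visible); m=11: 540 nm (visible); m=12: 495 nm (visible); m=13: 457 nm (visible); m=14: 424 nm (visible); m=15: 396 nm (visible); m=16: 371 nm (UV).

8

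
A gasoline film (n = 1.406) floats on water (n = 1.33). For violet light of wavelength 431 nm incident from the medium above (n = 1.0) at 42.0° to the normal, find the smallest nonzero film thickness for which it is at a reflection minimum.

Top surface (1.0 → 1.406): reflection off a higher-index medium gives a half-wave phase shift.
Bottom surface (1.406 → 1.33): reflection off a lower-index medium gives no phase shift.
Exactly one π shift → a net half-wave offset.
With one net inversion, destructive interference in reflection requires 2 n t cos θ_r = m λ.
Snell's law: 1.0 sin 42.0° = 1.406 sin θ_r → sin θ_r = 0.476, cos θ_r = 0.879.
Minimum nonzero at m = 1: t = λ / (2 n cos θ_r) = 431 / (2 × 1.406 × 0.879) = 174 nm.

174 nm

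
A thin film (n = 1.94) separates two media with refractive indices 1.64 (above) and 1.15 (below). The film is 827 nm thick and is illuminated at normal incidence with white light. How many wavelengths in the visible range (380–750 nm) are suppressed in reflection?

4

Top surface (1.64 → 1.94): reflection off a higher-index medium gives a half-wave phase shift.
At the lower boundary (n = 1.94 to n = 1.15) the reflected ray undergoes no phase shift.
The two reflections differ by half a wavelength.
With one net inversion, destructive interference in reflection requires 2 n t = m λ.
λ = 2 n t / m = 3209 / m nm.
m=4: 802 nm (IR); m=5: 642 nm (visible); m=6: 535 nm (visible); m=7: 458 nm (visible); m=8: 401 nm (visible); m=9: 357 nm (UV).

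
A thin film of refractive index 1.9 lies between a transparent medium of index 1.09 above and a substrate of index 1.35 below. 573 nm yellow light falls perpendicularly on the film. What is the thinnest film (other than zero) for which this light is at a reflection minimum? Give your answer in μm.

0.151 μm

At the upper boundary (n = 1.09 to n = 1.9) the reflected ray undergoes a half-wave phase shift.
At the lower boundary (n = 1.9 to n = 1.35) the reflected ray undergoes no phase shift.
The two reflections differ by half a wavelength.
With one net inversion, destructive interference in reflection requires 2 n t = m λ.
Minimum nonzero at m = 1: t = λ / (2 n) = 573 / (2 × 1.9) = 151 nm.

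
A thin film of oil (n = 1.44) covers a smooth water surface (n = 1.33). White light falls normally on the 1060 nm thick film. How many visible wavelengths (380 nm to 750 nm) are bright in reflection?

Top surface (1.0 → 1.44): reflection off a higher-index medium gives a half-wave phase shift.
Bottom surface (1.44 → 1.33): reflection off a lower-index medium gives no phase shift.
The two reflections differ by half a wavelength.
For maximum reflection here: 2 n t = (m + ½) λ.
λ = 2 n t / (m + ½) = 3053 / (m + ½) nm.
m=3: 872 nm (IR); m=4: 678 nm (visible); m=5: 555 nm (visible); m=6: 470 nm (visible); m=7: 407 nm (visible); m=8: 359 nm (UV).

4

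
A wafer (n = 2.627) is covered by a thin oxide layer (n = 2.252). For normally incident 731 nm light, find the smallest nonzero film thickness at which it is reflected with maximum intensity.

162 nm

Ray reflecting at the top interface goes from n = 1.0 toward n = 2.252: a half-wave phase shift.
Ray reflecting at the bottom interface goes from n = 2.252 toward n = 2.627: a half-wave phase shift.
The two reflections carry the same phase change, so no net offset.
So the condition for constructive reflection is 2 n t = m λ.
Minimum nonzero at m = 1: t = λ / (2 n) = 731 / (2 × 2.252) = 162 nm.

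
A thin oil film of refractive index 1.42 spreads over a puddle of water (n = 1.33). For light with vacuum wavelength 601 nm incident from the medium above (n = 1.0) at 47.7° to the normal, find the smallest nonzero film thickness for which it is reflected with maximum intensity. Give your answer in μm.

Ray reflecting at the top interface goes from n = 1.0 toward n = 1.42: a half-wave phase shift.
Bottom surface (1.42 → 1.33): reflection off a lower-index medium gives no phase shift.
The two reflections differ by half a wavelength.
With one net inversion, constructive interference in reflection requires 2 n t cos θ_r = (m + ½) λ.
Snell's law: 1.0 sin 47.7° = 1.42 sin θ_r → sin θ_r = 0.521, cos θ_r = 0.854.
Minimum at m = 0: t = λ / (4 n cos θ_r) = 601 / (4 × 1.42 × 0.854) = 124 nm.

0.124 μm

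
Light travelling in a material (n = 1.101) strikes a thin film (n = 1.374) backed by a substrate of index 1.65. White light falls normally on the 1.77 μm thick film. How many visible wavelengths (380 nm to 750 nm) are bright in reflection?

Ray reflecting at the top interface goes from n = 1.101 toward n = 1.374: a half-wave phase shift.
Ray reflecting at the bottom interface goes from n = 1.374 toward n = 1.65: a half-wave phase shift.
Net: no relative phase inversion (both shifts match).
So the condition for constructive reflection is 2 n t = m λ.
λ = 2 n t / m = 4864 / m nm.
m=6: 811 nm (IR); m=7: 695 nm (visible); m=8: 608 nm (visible); m=9: 540 nm (visible); m=10: 486 nm (visible); m=11: 442 nm (visible); m=12: 405 nm (visible); m=13: 374 nm (UV).

6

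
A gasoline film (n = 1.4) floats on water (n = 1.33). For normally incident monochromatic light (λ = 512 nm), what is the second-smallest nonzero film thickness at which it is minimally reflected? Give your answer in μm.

At the upper boundary (n = 1.0 to n = 1.4) the reflected ray undergoes a half-wave phase shift.
Bottom surface (1.4 → 1.33): reflection off a lower-index medium gives no phase shift.
The two reflections differ by half a wavelength.
So the condition for destructive reflection is 2 n t = m λ.
The second-smallest nonzero thickness corresponds to m = 2: t = m λ / (2 n) = 2.00 × 512 / (2 × 1.4) = 366 nm.

0.366 μm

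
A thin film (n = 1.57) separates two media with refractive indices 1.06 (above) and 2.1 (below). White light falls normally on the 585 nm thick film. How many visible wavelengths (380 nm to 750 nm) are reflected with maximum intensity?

Ray reflecting at the top interface goes from n = 1.06 toward n = 1.57: a half-wave phase shift.
Ray reflecting at the bottom interface goes from n = 1.57 toward n = 2.1: a half-wave phase shift.
Zero or two π shifts → no net half-wave offset.
So the condition for constructive reflection is 2 n t = m λ.
λ = 2 n t / m = 1837 / m nm.
m=2: 918 nm (IR); m=3: 612 nm (visible); m=4: 459 nm (visible); m=5: 367 nm (UV).

2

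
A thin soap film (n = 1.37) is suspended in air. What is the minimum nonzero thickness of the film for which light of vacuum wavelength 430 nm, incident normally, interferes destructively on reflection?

157 nm

Top surface (1.0 → 1.37): reflection off a higher-index medium gives a half-wave phase shift.
At the lower boundary (n = 1.37 to n = 1.0) the reflected ray undergoes no phase shift.
Net: one phase inversion between the two reflected rays.
For dark reflection here: 2 n t = m λ.
Minimum nonzero at m = 1: t = λ / (2 n) = 430 / (2 × 1.37) = 157 nm.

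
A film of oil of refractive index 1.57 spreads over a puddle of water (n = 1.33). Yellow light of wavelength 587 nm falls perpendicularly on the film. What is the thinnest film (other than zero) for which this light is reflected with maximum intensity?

Top surface (1.0 → 1.57): reflection off a higher-index medium gives a half-wave phase shift.
At the lower boundary (n = 1.57 to n = 1.33) the reflected ray undergoes no phase shift.
Net: one phase inversion between the two reflected rays.
So the condition for constructive reflection is 2 n t = (m + ½) λ.
Minimum at m = 0: t = λ / (4 n) = 587 / (4 × 1.57) = 93.5 nm.

93.5 nm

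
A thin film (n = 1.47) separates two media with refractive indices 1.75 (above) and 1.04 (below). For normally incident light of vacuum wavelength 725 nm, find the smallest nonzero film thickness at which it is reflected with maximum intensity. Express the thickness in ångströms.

Ray reflecting at the top interface goes from n = 1.75 toward n = 1.47: no phase shift.
Bottom surface (1.47 → 1.04): reflection off a lower-index medium gives no phase shift.
Net: no relative phase inversion (both shifts match).
For maximum reflection here: 2 n t = m λ.
Minimum nonzero at m = 1: t = λ / (2 n) = 725 / (2 × 1.47) = 247 nm.

2466 Å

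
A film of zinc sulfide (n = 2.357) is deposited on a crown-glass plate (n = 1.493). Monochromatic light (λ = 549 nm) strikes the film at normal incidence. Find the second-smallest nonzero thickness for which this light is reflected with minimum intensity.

233 nm

Ray reflecting at the top interface goes from n = 1.0 toward n = 2.357: a half-wave phase shift.
Ray reflecting at the bottom interface goes from n = 2.357 toward n = 1.493: no phase shift.
Net: one phase inversion between the two reflected rays.
For minimum reflection here: 2 n t = m λ.
The second-smallest nonzero thickness corresponds to m = 2: t = m λ / (2 n) = 2.00 × 549 / (2 × 2.357) = 233 nm.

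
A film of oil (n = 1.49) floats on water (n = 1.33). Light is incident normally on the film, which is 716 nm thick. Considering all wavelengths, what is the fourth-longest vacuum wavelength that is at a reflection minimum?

533 nm

At the upper boundary (n = 1.0 to n = 1.49) the reflected ray undergoes a half-wave phase shift.
Ray reflecting at the bottom interface goes from n = 1.49 toward n = 1.33: no phase shift.
Net: one phase inversion between the two reflected rays.
For dark reflection here: 2 n t = m λ.
λ = 2 n t / m. The fourth-longest wavelength is m = 4: λ = 2 × 1.49 × 716 / 4.00 = 533 nm.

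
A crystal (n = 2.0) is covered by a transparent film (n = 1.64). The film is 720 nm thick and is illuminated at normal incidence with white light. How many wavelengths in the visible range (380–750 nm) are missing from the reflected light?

3

Ray reflecting at the top interface goes from n = 1.0 toward n = 1.64: a half-wave phase shift.
At the lower boundary (n = 1.64 to n = 2.0) the reflected ray undergoes a half-wave phase shift.
The two reflections carry the same phase change, so no net offset.
With no net inversion, destructive interference in reflection requires 2 n t = (m + ½) λ.
λ = 2 n t / (m + ½) = 2362 / (m + ½) nm.
m=2: 945 nm (IR); m=3: 675 nm (visible); m=4: 525 nm (visible); m=5: 429 nm (visible); m=6: 363 nm (UV).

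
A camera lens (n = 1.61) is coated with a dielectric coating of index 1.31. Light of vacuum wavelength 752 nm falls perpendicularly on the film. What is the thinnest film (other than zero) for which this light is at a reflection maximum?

287 nm

At the upper boundary (n = 1.0 to n = 1.31) the reflected ray undergoes a half-wave phase shift.
At the lower boundary (n = 1.31 to n = 1.61) the reflected ray undergoes a half-wave phase shift.
Net: no relative phase inversion (both shifts match).
So the condition for constructive reflection is 2 n t = m λ.
Minimum nonzero at m = 1: t = λ / (2 n) = 752 / (2 × 1.31) = 287 nm.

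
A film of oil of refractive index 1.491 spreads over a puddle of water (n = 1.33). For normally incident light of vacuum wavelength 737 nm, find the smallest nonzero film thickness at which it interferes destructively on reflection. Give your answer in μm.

0.247 μm

Ray reflecting at the top interface goes from n = 1.0 toward n = 1.491: a half-wave phase shift.
At the lower boundary (n = 1.491 to n = 1.33) the reflected ray undergoes no phase shift.
Net: one phase inversion between the two reflected rays.
With one net inversion, destructive interference in reflection requires 2 n t = m λ.
Minimum nonzero at m = 1: t = λ / (2 n) = 737 / (2 × 1.491) = 247 nm.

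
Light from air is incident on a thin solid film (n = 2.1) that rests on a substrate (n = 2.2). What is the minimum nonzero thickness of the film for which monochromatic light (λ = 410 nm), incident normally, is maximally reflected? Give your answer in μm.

0.0976 μm

Ray reflecting at the top interface goes from n = 1.0 toward n = 2.1: a half-wave phase shift.
At the lower boundary (n = 2.1 to n = 2.2) the reflected ray undergoes a half-wave phase shift.
Net: no relative phase inversion (both shifts match).
For bright reflection here: 2 n t = m λ.
Minimum nonzero at m = 1: t = λ / (2 n) = 410 / (2 × 2.1) = 97.6 nm.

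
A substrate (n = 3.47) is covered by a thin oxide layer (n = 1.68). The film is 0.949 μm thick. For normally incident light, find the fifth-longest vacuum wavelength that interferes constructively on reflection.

638 nm

Top surface (1.0 → 1.68): reflection off a higher-index medium gives a half-wave phase shift.
Ray reflecting at the bottom interface goes from n = 1.68 toward n = 3.47: a half-wave phase shift.
The two reflections carry the same phase change, so no net offset.
For bright reflection here: 2 n t = m λ.
λ = 2 n t / m. The fifth-longest wavelength is m = 5: λ = 2 × 1.68 × 949 / 5.00 = 638 nm.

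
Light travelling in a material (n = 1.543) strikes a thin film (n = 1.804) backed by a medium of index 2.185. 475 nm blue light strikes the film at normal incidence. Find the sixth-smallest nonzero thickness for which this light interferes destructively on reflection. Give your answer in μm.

Ray reflecting at the top interface goes from n = 1.543 toward n = 1.804: a half-wave phase shift.
Bottom surface (1.804 → 2.185): reflection off a higher-index medium gives a half-wave phase shift.
Zero or two π shifts → no net half-wave offset.
For dark reflection here: 2 n t = (m + ½) λ.
The sixth-smallest nonzero thickness corresponds to m = 5: t = (m + ½) λ / (2 n) = 5.50 × 475 / (2 × 1.804) = 724 nm.

0.724 μm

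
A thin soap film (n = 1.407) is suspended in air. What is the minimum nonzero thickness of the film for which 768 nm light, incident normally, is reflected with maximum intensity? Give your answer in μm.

0.136 μm

Ray reflecting at the top interface goes from n = 1.0 toward n = 1.407: a half-wave phase shift.
Ray reflecting at the bottom interface goes from n = 1.407 toward n = 1.0: no phase shift.
Net: one phase inversion between the two reflected rays.
For strong reflection here: 2 n t = (m + ½) λ.
Minimum at m = 0: t = λ / (4 n) = 768 / (4 × 1.407) = 136 nm.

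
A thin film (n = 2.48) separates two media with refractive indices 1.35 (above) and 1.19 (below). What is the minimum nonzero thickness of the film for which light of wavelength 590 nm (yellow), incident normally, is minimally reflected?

Top surface (1.35 → 2.48): reflection off a higher-index medium gives a half-wave phase shift.
Bottom surface (2.48 → 1.19): reflection off a lower-index medium gives no phase shift.
The two reflections differ by half a wavelength.
With one net inversion, destructive interference in reflection requires 2 n t = m λ.
Minimum nonzero at m = 1: t = λ / (2 n) = 590 / (2 × 2.48) = 119 nm.

119 nm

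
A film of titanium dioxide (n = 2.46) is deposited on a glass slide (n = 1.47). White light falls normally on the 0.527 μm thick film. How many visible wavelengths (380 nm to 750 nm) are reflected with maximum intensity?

4

Top surface (1.0 → 2.46): reflection off a higher-index medium gives a half-wave phase shift.
At the lower boundary (n = 2.46 to n = 1.47) the reflected ray undergoes no phase shift.
The two reflections differ by half a wavelength.
With one net inversion, constructive interference in reflection requires 2 n t = (m + ½) λ.
λ = 2 n t / (m + ½) = 2593 / (m + ½) nm.
m=2: 1037 nm (IR); m=3: 741 nm (visible); m=4: 576 nm (visible); m=5: 471 nm (visible); m=6: 399 nm (visible); m=7: 346 nm (UV).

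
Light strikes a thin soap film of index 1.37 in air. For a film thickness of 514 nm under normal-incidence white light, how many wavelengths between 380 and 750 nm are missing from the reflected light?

Top surface (1.0 → 1.37): reflection off a higher-index medium gives a half-wave phase shift.
Bottom surface (1.37 → 1.0): reflection off a lower-index medium gives no phase shift.
Exactly one π shift → a net half-wave offset.
So the condition for destructive reflection is 2 n t = m λ.
λ = 2 n t / m = 1408 / m nm.
m=1: 1408 nm (IR); m=2: 704 nm (visible); m=3: 469 nm (visible); m=4: 352 nm (UV).

2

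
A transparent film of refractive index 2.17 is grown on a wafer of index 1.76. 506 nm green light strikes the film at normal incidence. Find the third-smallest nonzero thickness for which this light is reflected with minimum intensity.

350 nm

Top surface (1.0 → 2.17): reflection off a higher-index medium gives a half-wave phase shift.
Ray reflecting at the bottom interface goes from n = 2.17 toward n = 1.76: no phase shift.
The two reflections differ by half a wavelength.
So the condition for destructive reflection is 2 n t = m λ.
The third-smallest nonzero thickness corresponds to m = 3: t = m λ / (2 n) = 3.00 × 506 / (2 × 2.17) = 350 nm.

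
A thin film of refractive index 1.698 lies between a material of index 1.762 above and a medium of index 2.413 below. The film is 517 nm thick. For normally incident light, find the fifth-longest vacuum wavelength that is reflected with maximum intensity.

Ray reflecting at the top interface goes from n = 1.762 toward n = 1.698: no phase shift.
At the lower boundary (n = 1.698 to n = 2.413) the reflected ray undergoes a half-wave phase shift.
Exactly one π shift → a net half-wave offset.
For maximum reflection here: 2 n t = (m + ½) λ.
λ = 2 n t / (m + ½). The fifth-longest wavelength is m = 4: λ = 2 × 1.698 × 517 / 4.50 = 390 nm.

390 nm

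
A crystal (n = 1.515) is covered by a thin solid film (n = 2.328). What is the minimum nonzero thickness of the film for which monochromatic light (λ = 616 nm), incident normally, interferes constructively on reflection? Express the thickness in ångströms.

662 Å

Ray reflecting at the top interface goes from n = 1.0 toward n = 2.328: a half-wave phase shift.
Ray reflecting at the bottom interface goes from n = 2.328 toward n = 1.515: no phase shift.
The two reflections differ by half a wavelength.
For bright reflection here: 2 n t = (m + ½) λ.
Minimum at m = 0: t = λ / (4 n) = 616 / (4 × 2.328) = 66.2 nm.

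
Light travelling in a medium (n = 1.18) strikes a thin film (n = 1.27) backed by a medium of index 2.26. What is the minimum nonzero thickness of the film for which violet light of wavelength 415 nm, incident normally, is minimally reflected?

Top surface (1.18 → 1.27): reflection off a higher-index medium gives a half-wave phase shift.
At the lower boundary (n = 1.27 to n = 2.26) the reflected ray undergoes a half-wave phase shift.
Zero or two π shifts → no net half-wave offset.
With no net inversion, destructive interference in reflection requires 2 n t = (m + ½) λ.
Minimum at m = 0: t = λ / (4 n) = 415 / (4 × 1.27) = 81.7 nm.

81.7 nm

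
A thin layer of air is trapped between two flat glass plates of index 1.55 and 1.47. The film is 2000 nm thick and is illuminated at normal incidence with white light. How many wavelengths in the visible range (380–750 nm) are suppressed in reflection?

5

Top surface (1.55 → 1.0): reflection off a lower-index medium gives no phase shift.
At the lower boundary (n = 1.0 to n = 1.47) the reflected ray undergoes a half-wave phase shift.
Net: one phase inversion between the two reflected rays.
With one net inversion, destructive interference in reflection requires 2 n t = m λ.
λ = 2 n t / m = 4000 / m nm.
m=5: 800 nm (IR); m=6: 667 nm (visible); m=7: 571 nm (visible); m=8: 500 nm (visible); m=9: 444 nm (visible); m=10: 400 nm (visible); m=11: 364 nm (UV).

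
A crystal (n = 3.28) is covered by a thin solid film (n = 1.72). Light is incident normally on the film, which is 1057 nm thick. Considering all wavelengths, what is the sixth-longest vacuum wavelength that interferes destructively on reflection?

661 nm

At the upper boundary (n = 1.0 to n = 1.72) the reflected ray undergoes a half-wave phase shift.
At the lower boundary (n = 1.72 to n = 3.28) the reflected ray undergoes a half-wave phase shift.
The two reflections carry the same phase change, so no net offset.
With no net inversion, destructive interference in reflection requires 2 n t = (m + ½) λ.
λ = 2 n t / (m + ½). The sixth-longest wavelength is m = 5: λ = 2 × 1.72 × 1057 / 5.50 = 661 nm.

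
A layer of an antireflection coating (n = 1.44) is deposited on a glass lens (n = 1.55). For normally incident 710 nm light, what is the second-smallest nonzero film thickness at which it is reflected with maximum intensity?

Top surface (1.0 → 1.44): reflection off a higher-index medium gives a half-wave phase shift.
At the lower boundary (n = 1.44 to n = 1.55) the reflected ray undergoes a half-wave phase shift.
Net: no relative phase inversion (both shifts match).
For bright reflection here: 2 n t = m λ.
The second-smallest nonzero thickness corresponds to m = 2: t = m λ / (2 n) = 2.00 × 710 / (2 × 1.44) = 493 nm.

493 nm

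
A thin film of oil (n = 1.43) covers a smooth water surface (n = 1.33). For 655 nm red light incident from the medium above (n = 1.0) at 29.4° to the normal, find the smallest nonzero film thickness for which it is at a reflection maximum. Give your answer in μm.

Top surface (1.0 → 1.43): reflection off a higher-index medium gives a half-wave phase shift.
At the lower boundary (n = 1.43 to n = 1.33) the reflected ray undergoes no phase shift.
The two reflections differ by half a wavelength.
So the condition for constructive reflection is 2 n t cos θ_r = (m + ½) λ.
Snell's law: 1.0 sin 29.4° = 1.43 sin θ_r → sin θ_r = 0.343, cos θ_r = 0.939.
Minimum at m = 0: t = λ / (4 n cos θ_r) = 655 / (4 × 1.43 × 0.939) = 122 nm.

0.122 μm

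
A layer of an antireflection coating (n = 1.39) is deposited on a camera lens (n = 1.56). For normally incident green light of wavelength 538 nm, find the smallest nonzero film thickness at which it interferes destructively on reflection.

Ray reflecting at the top interface goes from n = 1.0 toward n = 1.39: a half-wave phase shift.
Bottom surface (1.39 → 1.56): reflection off a higher-index medium gives a half-wave phase shift.
Net: no relative phase inversion (both shifts match).
So the condition for destructive reflection is 2 n t = (m + ½) λ.
Minimum at m = 0: t = λ / (4 n) = 538 / (4 × 1.39) = 96.8 nm.

96.8 nm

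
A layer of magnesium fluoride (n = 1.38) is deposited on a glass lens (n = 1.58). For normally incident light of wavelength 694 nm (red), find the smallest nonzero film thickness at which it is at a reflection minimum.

126 nm

Ray reflecting at the top interface goes from n = 1.0 toward n = 1.38: a half-wave phase shift.
At the lower boundary (n = 1.38 to n = 1.58) the reflected ray undergoes a half-wave phase shift.
Zero or two π shifts → no net half-wave offset.
For weak reflection here: 2 n t = (m + ½) λ.
Minimum at m = 0: t = λ / (4 n) = 694 / (4 × 1.38) = 126 nm.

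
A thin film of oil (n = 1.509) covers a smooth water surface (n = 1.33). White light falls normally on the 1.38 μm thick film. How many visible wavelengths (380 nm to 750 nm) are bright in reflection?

5

Top surface (1.0 → 1.509): reflection off a higher-index medium gives a half-wave phase shift.
Bottom surface (1.509 → 1.33): reflection off a lower-index medium gives no phase shift.
The two reflections differ by half a wavelength.
For bright reflection here: 2 n t = (m + ½) λ.
λ = 2 n t / (m + ½) = 4165 / (m + ½) nm.
m=5: 757 nm (IR); m=6: 641 nm (visible); m=7: 555 nm (visible); m=8: 490 nm (visible); m=9: 438 nm (visible); m=10: 397 nm (visible); m=11: 362 nm (UV).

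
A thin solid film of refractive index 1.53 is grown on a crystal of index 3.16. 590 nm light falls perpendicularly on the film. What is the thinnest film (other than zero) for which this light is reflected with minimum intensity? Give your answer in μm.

Ray reflecting at the top interface goes from n = 1.0 toward n = 1.53: a half-wave phase shift.
At the lower boundary (n = 1.53 to n = 3.16) the reflected ray undergoes a half-wave phase shift.
Zero or two π shifts → no net half-wave offset.
For weak reflection here: 2 n t = (m + ½) λ.
Minimum at m = 0: t = λ / (4 n) = 590 / (4 × 1.53) = 96.4 nm.

0.0964 μm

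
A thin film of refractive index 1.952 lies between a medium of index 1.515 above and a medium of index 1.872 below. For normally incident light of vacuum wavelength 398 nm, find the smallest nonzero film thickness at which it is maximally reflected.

51.0 nm

Ray reflecting at the top interface goes from n = 1.515 toward n = 1.952: a half-wave phase shift.
Ray reflecting at the bottom interface goes from n = 1.952 toward n = 1.872: no phase shift.
The two reflections differ by half a wavelength.
With one net inversion, constructive interference in reflection requires 2 n t = (m + ½) λ.
Minimum at m = 0: t = λ / (4 n) = 398 / (4 × 1.952) = 51.0 nm.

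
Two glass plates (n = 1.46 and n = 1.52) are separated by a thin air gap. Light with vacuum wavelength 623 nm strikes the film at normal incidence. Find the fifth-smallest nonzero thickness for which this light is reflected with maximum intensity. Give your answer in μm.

1.40 μm

Top surface (1.46 → 1.0): reflection off a lower-index medium gives no phase shift.
Bottom surface (1.0 → 1.52): reflection off a higher-index medium gives a half-wave phase shift.
Net: one phase inversion between the two reflected rays.
So the condition for constructive reflection is 2 n t = (m + ½) λ.
The fifth-smallest nonzero thickness corresponds to m = 4: t = (m + ½) λ / (2 n) = 4.50 × 623 / (2 × 1.0) = 1402 nm.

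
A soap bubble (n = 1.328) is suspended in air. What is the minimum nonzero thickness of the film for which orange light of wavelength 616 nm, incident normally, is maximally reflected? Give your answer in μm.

0.116 μm

At the upper boundary (n = 1.0 to n = 1.328) the reflected ray undergoes a half-wave phase shift.
At the lower boundary (n = 1.328 to n = 1.0) the reflected ray undergoes no phase shift.
Net: one phase inversion between the two reflected rays.
So the condition for constructive reflection is 2 n t = (m + ½) λ.
Minimum at m = 0: t = λ / (4 n) = 616 / (4 × 1.328) = 116 nm.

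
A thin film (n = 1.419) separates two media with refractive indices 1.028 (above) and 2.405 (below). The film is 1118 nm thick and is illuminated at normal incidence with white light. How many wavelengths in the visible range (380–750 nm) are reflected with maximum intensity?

Top surface (1.028 → 1.419): reflection off a higher-index medium gives a half-wave phase shift.
Ray reflecting at the bottom interface goes from n = 1.419 toward n = 2.405: a half-wave phase shift.
Net: no relative phase inversion (both shifts match).
For maximum reflection here: 2 n t = m λ.
λ = 2 n t / m = 3173 / m nm.
m=4: 793 nm (IR); m=5: 635 nm (visible); m=6: 529 nm (visible); m=7: 453 nm (visible); m=8: 397 nm (visible); m=9: 353 nm (UV).

4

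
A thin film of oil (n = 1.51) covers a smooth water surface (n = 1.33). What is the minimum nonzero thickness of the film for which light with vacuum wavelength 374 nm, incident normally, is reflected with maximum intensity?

61.9 nm

Ray reflecting at the top interface goes from n = 1.0 toward n = 1.51: a half-wave phase shift.
Ray reflecting at the bottom interface goes from n = 1.51 toward n = 1.33: no phase shift.
Exactly one π shift → a net half-wave offset.
For maximum reflection here: 2 n t = (m + ½) λ.
Minimum at m = 0: t = λ / (4 n) = 374 / (4 × 1.51) = 61.9 nm.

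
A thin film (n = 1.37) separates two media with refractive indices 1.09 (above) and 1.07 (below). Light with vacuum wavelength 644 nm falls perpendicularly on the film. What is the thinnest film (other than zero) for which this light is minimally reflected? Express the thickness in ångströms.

Top surface (1.09 → 1.37): reflection off a higher-index medium gives a half-wave phase shift.
Bottom surface (1.37 → 1.07): reflection off a lower-index medium gives no phase shift.
Net: one phase inversion between the two reflected rays.
For weak reflection here: 2 n t = m λ.
Minimum nonzero at m = 1: t = λ / (2 n) = 644 / (2 × 1.37) = 235 nm.

2350 Å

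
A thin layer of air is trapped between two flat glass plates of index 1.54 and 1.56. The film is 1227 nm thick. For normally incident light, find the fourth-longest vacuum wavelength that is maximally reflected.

Top surface (1.54 → 1.0): reflection off a lower-index medium gives no phase shift.
Ray reflecting at the bottom interface goes from n = 1.0 toward n = 1.56: a half-wave phase shift.
Net: one phase inversion between the two reflected rays.
With one net inversion, constructive interference in reflection requires 2 n t = (m + ½) λ.
λ = 2 n t / (m + ½). The fourth-longest wavelength is m = 3: λ = 2 × 1.0 × 1227 / 3.50 = 701 nm.

701 nm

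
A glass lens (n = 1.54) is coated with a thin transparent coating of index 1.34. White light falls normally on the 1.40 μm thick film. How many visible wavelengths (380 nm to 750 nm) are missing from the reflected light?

5

Top surface (1.0 → 1.34): reflection off a higher-index medium gives a half-wave phase shift.
At the lower boundary (n = 1.34 to n = 1.54) the reflected ray undergoes a half-wave phase shift.
Zero or two π shifts → no net half-wave offset.
So the condition for destructive reflection is 2 n t = (m + ½) λ.
λ = 2 n t / (m + ½) = 3752 / (m + ½) nm.
m=4: 834 nm (IR); m=5: 682 nm (visible); m=6: 577 nm (visible); m=7: 500 nm (visible); m=8: 441 nm (visible); m=9: 395 nm (visible); m=10: 357 nm (UV).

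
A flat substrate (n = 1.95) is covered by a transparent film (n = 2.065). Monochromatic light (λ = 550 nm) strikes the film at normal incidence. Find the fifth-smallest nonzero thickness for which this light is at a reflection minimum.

At the upper boundary (n = 1.0 to n = 2.065) the reflected ray undergoes a half-wave phase shift.
Bottom surface (2.065 → 1.95): reflection off a lower-index medium gives no phase shift.
The two reflections differ by half a wavelength.
So the condition for destructive reflection is 2 n t = m λ.
The fifth-smallest nonzero thickness corresponds to m = 5: t = m λ / (2 n) = 5.00 × 550 / (2 × 2.065) = 666 nm.

666 nm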